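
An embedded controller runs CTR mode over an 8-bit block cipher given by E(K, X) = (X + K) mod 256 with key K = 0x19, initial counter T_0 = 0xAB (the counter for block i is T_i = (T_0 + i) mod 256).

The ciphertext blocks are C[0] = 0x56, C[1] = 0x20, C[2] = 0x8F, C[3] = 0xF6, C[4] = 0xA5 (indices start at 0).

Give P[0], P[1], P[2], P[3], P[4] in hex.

CTR decryption: S_i = E(K, T_i) where T_i is the counter for block i; P_i = C_i ⊕ S_i.
P[0]: T = 0xAB, S = E(K, T) = 0xC4; 0x56 ⊕ 0xC4 = 0x92.
P[1]: T = 0xAC, S = E(K, T) = 0xC5; 0x20 ⊕ 0xC5 = 0xE5.
P[2]: T = 0xAD, S = E(K, T) = 0xC6; 0x8F ⊕ 0xC6 = 0x49.
P[3]: T = 0xAE, S = E(K, T) = 0xC7; 0xF6 ⊕ 0xC7 = 0x31.
P[4]: T = 0xAF, S = E(K, T) = 0xC8; 0xA5 ⊕ 0xC8 = 0x6D.

P[0] = 0x92, P[1] = 0xE5, P[2] = 0x49, P[3] = 0x31, P[4] = 0x6D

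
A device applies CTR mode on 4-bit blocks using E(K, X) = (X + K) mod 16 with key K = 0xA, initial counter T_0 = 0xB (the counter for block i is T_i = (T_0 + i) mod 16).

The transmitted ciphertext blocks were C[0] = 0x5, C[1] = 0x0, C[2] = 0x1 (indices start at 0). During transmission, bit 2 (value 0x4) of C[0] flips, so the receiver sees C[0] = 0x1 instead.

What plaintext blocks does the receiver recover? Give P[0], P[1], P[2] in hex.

CTR decryption: S_i = E(K, T_i) where T_i is the counter for block i; P_i = C_i ⊕ S_i.
Only C[0] changed, to 0x1. In CTR, a change in C_i flips the same bit in P_i only; the keystream is unaffected. Decrypting the received ciphertext:
P[0]: T = 0xB, S = E(K, T) = 0x5; 0x1 ⊕ 0x5 = 0x4.
P[1]: T = 0xC, S = E(K, T) = 0x6; 0x0 ⊕ 0x6 = 0x6.
P[2]: T = 0xD, S = E(K, T) = 0x7; 0x1 ⊕ 0x7 = 0x6.
Blocks that differ from the original plaintext: P[0].

P[0] = 0x4, P[1] = 0x6, P[2] = 0x6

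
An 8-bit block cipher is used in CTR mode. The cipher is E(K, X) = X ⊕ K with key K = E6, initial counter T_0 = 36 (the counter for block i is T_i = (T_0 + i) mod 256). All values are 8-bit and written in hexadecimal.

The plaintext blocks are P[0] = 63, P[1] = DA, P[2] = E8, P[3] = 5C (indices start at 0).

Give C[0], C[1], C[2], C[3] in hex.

C[0] = B3, C[1] = 0B, C[2] = 36, C[3] = 83

CTR encryption: S_i = E(K, T_i) where T_i is the counter for block i; C_i = P_i ⊕ S_i.
C[0]: T = 36, S = E(K, T) = D0; 63 ⊕ D0 = B3.
C[1]: T = 37, S = E(K, T) = D1; DA ⊕ D1 = 0B.
C[2]: T = 38, S = E(K, T) = DE; E8 ⊕ DE = 36.
C[3]: T = 39, S = E(K, T) = DF; 5C ⊕ DF = 83.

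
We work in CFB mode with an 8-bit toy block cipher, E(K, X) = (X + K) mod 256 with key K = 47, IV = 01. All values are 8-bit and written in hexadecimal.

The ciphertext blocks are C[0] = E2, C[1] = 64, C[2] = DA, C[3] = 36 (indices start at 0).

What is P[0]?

CFB decryption: P_i = C_i ⊕ E(K, C_{i−1}), with C_{−1} = IV.
P[0]: E(K, 01) = 48; E2 ⊕ 48 = AA.

P[0] = AA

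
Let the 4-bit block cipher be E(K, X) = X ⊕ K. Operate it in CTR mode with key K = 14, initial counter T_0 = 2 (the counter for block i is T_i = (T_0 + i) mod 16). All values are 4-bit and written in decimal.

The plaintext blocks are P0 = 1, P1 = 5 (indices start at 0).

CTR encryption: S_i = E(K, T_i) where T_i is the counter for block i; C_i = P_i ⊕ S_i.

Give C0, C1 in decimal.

C0 = 13, C1 = 8

C0: T = 2, S = E(K, T) = 12; 1 ⊕ 12 = 13.
C1: T = 3, S = E(K, T) = 13; 5 ⊕ 13 = 8.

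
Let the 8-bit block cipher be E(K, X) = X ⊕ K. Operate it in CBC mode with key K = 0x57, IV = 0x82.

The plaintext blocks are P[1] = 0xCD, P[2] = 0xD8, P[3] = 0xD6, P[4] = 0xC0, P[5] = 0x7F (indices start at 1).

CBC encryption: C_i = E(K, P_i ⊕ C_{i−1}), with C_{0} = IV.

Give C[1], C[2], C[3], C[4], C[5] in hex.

C[1]: P[1] ⊕ 0x82 = 0x4F; E(K, 0x4F) = 0x18.
C[2]: P[2] ⊕ 0x18 = 0xC0; E(K, 0xC0) = 0x97.
C[3]: P[3] ⊕ 0x97 = 0x41; E(K, 0x41) = 0x16.
C[4]: P[4] ⊕ 0x16 = 0xD6; E(K, 0xD6) = 0x81.
C[5]: P[5] ⊕ 0x81 = 0xFE; E(K, 0xFE) = 0xA9.

C[1] = 0x18, C[2] = 0x97, C[3] = 0x16, C[4] = 0x81, C[5] = 0xA9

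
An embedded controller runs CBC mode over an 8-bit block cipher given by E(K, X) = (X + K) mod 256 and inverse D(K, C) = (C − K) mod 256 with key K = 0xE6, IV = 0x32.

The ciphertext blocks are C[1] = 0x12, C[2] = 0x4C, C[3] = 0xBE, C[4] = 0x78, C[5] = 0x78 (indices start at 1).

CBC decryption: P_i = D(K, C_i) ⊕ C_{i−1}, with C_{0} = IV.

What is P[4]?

P[4]: D(K, 0x78) = 0x92; 0x92 ⊕ 0xBE = 0x2C.

P[4] = 0x2C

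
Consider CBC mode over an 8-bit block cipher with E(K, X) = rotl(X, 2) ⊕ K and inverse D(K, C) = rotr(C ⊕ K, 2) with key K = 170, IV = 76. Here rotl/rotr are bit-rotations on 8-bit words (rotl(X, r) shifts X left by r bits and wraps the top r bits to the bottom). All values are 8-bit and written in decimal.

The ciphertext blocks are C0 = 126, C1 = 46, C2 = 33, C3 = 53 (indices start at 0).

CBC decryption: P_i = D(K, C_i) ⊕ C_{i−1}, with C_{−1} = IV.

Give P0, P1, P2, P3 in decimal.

P0 = 121, P1 = 95, P2 = 204, P3 = 198

P0: D(K, 126) = 53; 53 ⊕ 76 = 121.
P1: D(K, 46) = 33; 33 ⊕ 126 = 95.
P2: D(K, 33) = 226; 226 ⊕ 46 = 204.
P3: D(K, 53) = 231; 231 ⊕ 33 = 198.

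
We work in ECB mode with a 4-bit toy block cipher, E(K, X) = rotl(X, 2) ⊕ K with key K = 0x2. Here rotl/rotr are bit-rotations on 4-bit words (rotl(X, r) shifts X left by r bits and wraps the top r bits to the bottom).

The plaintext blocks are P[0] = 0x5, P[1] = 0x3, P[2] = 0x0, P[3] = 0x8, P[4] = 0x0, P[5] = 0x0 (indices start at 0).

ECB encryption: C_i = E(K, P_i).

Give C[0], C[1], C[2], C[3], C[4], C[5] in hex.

C[0]: E(K, 0x5) = 0x7.
C[1]: E(K, 0x3) = 0xE.
C[2]: E(K, 0x0) = 0x2.
C[3]: E(K, 0x8) = 0x0.
C[4]: E(K, 0x0) = 0x2.
C[5]: E(K, 0x0) = 0x2.

C[0] = 0x7, C[1] = 0xE, C[2] = 0x2, C[3] = 0x0, C[4] = 0x2, C[5] = 0x2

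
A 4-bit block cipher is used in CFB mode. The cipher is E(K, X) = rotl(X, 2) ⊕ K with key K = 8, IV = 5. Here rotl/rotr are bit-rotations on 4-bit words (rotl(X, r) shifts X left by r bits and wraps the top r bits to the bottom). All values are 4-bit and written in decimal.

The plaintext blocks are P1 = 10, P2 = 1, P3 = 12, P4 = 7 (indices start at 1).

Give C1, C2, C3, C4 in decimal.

CFB encryption: C_i = P_i ⊕ E(K, C_{i−1}), with C_{0} = IV.
C1: E(K, 5) = 13; 10 ⊕ 13 = 7.
C2: E(K, 7) = 5; 1 ⊕ 5 = 4.
C3: E(K, 4) = 9; 12 ⊕ 9 = 5.
C4: E(K, 5) = 13; 7 ⊕ 13 = 10.

C1 = 7, C2 = 4, C3 = 5, C4 = 10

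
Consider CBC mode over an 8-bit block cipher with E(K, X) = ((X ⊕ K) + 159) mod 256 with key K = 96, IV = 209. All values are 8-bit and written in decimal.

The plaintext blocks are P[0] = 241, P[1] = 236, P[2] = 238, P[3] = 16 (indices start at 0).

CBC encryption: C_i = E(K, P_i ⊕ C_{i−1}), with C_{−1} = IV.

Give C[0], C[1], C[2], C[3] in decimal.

C[0]: P[0] ⊕ 209 = 32; E(K, 32) = 223.
C[1]: P[1] ⊕ 223 = 51; E(K, 51) = 242.
C[2]: P[2] ⊕ 242 = 28; E(K, 28) = 27.
C[3]: P[3] ⊕ 27 = 11; E(K, 11) = 10.

C[0] = 223, C[1] = 242, C[2] = 27, C[3] = 10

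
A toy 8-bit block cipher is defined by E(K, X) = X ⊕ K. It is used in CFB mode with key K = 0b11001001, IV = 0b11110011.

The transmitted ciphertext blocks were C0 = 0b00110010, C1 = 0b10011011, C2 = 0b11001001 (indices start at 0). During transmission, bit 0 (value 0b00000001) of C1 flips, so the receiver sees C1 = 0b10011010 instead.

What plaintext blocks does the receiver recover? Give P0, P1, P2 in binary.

P0 = 0b00001000, P1 = 0b01100001, P2 = 0b10011010

CFB decryption: P_i = C_i ⊕ E(K, C_{i−1}), with C_{−1} = IV.
Only C1 changed, to 0b10011010. In CFB, a change in C_i flips the same bit in P_i and garbles P_{i+1}. Decrypting the received ciphertext:
P0: E(K, 0b11110011) = 0b00111010; 0b00110010 ⊕ 0b00111010 = 0b00001000.
P1: E(K, 0b00110010) = 0b11111011; 0b10011010 ⊕ 0b11111011 = 0b01100001.
P2: E(K, 0b10011010) = 0b01010011; 0b11001001 ⊕ 0b01010011 = 0b10011010.
Blocks that differ from the original plaintext: P1, P2.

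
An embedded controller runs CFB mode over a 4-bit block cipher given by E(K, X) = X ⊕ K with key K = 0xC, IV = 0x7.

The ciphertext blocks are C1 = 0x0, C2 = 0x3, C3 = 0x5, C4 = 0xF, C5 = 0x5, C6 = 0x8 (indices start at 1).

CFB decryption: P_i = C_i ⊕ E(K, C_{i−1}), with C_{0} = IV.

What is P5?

P5 = 0x6

P5: E(K, 0xF) = 0x3; 0x5 ⊕ 0x3 = 0x6.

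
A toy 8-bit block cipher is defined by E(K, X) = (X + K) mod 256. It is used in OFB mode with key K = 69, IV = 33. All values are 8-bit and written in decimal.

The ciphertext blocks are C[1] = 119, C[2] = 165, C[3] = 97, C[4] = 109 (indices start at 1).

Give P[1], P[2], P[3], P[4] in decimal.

OFB decryption: S_i = E(K, S_{i−1}) with S_{0} = IV; P_i = C_i ⊕ S_i.
P[1]: S = E(K, 33) = 102; 119 ⊕ 102 = 17.
P[2]: S = E(K, 102) = 171; 165 ⊕ 171 = 14.
P[3]: S = E(K, 171) = 240; 97 ⊕ 240 = 145.
P[4]: S = E(K, 240) = 53; 109 ⊕ 53 = 88.

P[1] = 17, P[2] = 14, P[3] = 145, P[4] = 88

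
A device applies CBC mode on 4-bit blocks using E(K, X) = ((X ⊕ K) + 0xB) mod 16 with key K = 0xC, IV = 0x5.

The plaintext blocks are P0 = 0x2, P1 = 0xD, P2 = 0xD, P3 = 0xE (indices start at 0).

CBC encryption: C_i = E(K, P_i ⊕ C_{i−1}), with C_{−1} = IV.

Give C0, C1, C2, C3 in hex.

C0 = 0x6, C1 = 0x2, C2 = 0xE, C3 = 0x7

C0: P0 ⊕ 0x5 = 0x7; E(K, 0x7) = 0x6.
C1: P1 ⊕ 0x6 = 0xB; E(K, 0xB) = 0x2.
C2: P2 ⊕ 0x2 = 0xF; E(K, 0xF) = 0xE.
C3: P3 ⊕ 0xE = 0x0; E(K, 0x0) = 0x7.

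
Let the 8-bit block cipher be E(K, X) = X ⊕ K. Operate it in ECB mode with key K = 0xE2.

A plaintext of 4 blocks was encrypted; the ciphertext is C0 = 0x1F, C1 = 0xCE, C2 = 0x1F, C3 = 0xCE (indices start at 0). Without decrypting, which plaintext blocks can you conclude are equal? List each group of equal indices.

P0 = P2; P1 = P3

ECB encrypts each block independently with the same key, so equal ciphertext blocks imply equal plaintext blocks.
C0 = C2 = 0x1F, so P0 = P2.
C1 = C3 = 0xCE, so P1 = P3.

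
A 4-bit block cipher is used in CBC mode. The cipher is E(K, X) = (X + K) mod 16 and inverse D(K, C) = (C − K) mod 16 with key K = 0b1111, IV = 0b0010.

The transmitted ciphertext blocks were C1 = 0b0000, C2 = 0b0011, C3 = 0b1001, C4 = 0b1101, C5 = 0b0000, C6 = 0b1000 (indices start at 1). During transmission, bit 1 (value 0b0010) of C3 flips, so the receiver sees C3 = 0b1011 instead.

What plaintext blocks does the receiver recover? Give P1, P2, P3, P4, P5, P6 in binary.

CBC decryption: P_i = D(K, C_i) ⊕ C_{i−1}, with C_{0} = IV.
Only C3 changed, to 0b1011. In CBC, a change in C_i garbles P_i and flips the same bit in P_{i+1}. Decrypting the received ciphertext:
P1: D(K, 0b0000) = 0b0001; 0b0001 ⊕ 0b0010 = 0b0011.
P2: D(K, 0b0011) = 0b0100; 0b0100 ⊕ 0b0000 = 0b0100.
P3: D(K, 0b1011) = 0b1100; 0b1100 ⊕ 0b0011 = 0b1111.
P4: D(K, 0b1101) = 0b1110; 0b1110 ⊕ 0b1011 = 0b0101.
P5: D(K, 0b0000) = 0b0001; 0b0001 ⊕ 0b1101 = 0b1100.
P6: D(K, 0b1000) = 0b1001; 0b1001 ⊕ 0b0000 = 0b1001.
Blocks that differ from the original plaintext: P3, P4.

P1 = 0b0011, P2 = 0b0100, P3 = 0b1111, P4 = 0b0101, P5 = 0b1100, P6 = 0b1001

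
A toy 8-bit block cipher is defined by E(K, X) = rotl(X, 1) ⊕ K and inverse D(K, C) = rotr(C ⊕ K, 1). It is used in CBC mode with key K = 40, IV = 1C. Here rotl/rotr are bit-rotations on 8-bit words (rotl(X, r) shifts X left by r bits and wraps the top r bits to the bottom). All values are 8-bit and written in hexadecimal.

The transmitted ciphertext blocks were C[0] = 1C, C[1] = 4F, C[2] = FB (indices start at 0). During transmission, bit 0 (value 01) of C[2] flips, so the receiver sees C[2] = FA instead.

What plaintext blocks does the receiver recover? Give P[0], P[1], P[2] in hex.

CBC decryption: P_i = D(K, C_i) ⊕ C_{i−1}, with C_{−1} = IV.
Only C[2] changed, to FA. In CBC, a change in C_i garbles P_i and flips the same bit in P_{i+1}. Decrypting the received ciphertext:
P[0]: D(K, 1C) = 2E; 2E ⊕ 1C = 32.
P[1]: D(K, 4F) = 87; 87 ⊕ 1C = 9B.
P[2]: D(K, FA) = 5D; 5D ⊕ 4F = 12.
Blocks that differ from the original plaintext: P[2].

P[0] = 32, P[1] = 9B, P[2] = 12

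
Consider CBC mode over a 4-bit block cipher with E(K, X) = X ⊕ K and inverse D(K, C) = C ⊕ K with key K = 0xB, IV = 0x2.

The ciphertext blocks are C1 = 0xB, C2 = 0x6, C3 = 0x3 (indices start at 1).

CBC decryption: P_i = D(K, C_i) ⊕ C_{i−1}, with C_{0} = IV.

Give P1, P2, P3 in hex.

P1 = 0x2, P2 = 0x6, P3 = 0xE

P1: D(K, 0xB) = 0x0; 0x0 ⊕ 0x2 = 0x2.
P2: D(K, 0x6) = 0xD; 0xD ⊕ 0xB = 0x6.
P3: D(K, 0x3) = 0x8; 0x8 ⊕ 0x6 = 0xE.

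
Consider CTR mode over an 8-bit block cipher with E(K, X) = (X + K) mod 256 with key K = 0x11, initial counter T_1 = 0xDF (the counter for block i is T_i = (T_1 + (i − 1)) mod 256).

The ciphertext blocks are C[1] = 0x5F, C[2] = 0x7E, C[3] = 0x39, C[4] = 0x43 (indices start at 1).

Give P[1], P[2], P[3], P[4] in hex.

CTR decryption: S_i = E(K, T_i) where T_i is the counter for block i; P_i = C_i ⊕ S_i.
P[1]: T = 0xDF, S = E(K, T) = 0xF0; 0x5F ⊕ 0xF0 = 0xAF.
P[2]: T = 0xE0, S = E(K, T) = 0xF1; 0x7E ⊕ 0xF1 = 0x8F.
P[3]: T = 0xE1, S = E(K, T) = 0xF2; 0x39 ⊕ 0xF2 = 0xCB.
P[4]: T = 0xE2, S = E(K, T) = 0xF3; 0x43 ⊕ 0xF3 = 0xB0.

P[1] = 0xAF, P[2] = 0x8F, P[3] = 0xCB, P[4] = 0xB0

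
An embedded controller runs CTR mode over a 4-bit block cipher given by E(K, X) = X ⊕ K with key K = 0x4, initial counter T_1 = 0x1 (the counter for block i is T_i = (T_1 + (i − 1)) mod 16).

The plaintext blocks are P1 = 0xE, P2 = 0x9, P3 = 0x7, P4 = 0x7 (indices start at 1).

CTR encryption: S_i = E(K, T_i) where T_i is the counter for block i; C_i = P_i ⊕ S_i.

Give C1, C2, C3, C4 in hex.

C1 = 0xB, C2 = 0xF, C3 = 0x0, C4 = 0x7

C1: T = 0x1, S = E(K, T) = 0x5; 0xE ⊕ 0x5 = 0xB.
C2: T = 0x2, S = E(K, T) = 0x6; 0x9 ⊕ 0x6 = 0xF.
C3: T = 0x3, S = E(K, T) = 0x7; 0x7 ⊕ 0x7 = 0x0.
C4: T = 0x4, S = E(K, T) = 0x0; 0x7 ⊕ 0x0 = 0x7.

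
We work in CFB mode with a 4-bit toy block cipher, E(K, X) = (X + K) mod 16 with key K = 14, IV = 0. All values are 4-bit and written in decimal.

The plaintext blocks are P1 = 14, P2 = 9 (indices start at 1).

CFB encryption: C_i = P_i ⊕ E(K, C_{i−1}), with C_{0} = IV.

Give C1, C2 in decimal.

C1 = 0, C2 = 7

C1: E(K, 0) = 14; 14 ⊕ 14 = 0.
C2: E(K, 0) = 14; 9 ⊕ 14 = 7.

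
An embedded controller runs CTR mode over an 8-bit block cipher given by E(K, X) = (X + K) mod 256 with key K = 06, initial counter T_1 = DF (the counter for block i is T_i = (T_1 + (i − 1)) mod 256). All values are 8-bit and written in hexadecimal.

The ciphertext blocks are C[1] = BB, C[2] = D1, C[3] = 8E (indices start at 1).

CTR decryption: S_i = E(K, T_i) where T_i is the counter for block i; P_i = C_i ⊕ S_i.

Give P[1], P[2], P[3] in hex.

P[1] = 5E, P[2] = 37, P[3] = 69

P[1]: T = DF, S = E(K, T) = E5; BB ⊕ E5 = 5E.
P[2]: T = E0, S = E(K, T) = E6; D1 ⊕ E6 = 37.
P[3]: T = E1, S = E(K, T) = E7; 8E ⊕ E7 = 69.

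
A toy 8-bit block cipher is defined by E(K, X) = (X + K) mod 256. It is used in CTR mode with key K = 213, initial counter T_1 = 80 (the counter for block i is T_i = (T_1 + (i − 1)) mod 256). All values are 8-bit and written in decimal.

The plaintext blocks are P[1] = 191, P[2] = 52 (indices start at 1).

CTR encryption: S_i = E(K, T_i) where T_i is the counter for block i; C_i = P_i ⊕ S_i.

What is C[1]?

C[1]: T = 80, S = E(K, T) = 37; 191 ⊕ 37 = 154.

C[1] = 154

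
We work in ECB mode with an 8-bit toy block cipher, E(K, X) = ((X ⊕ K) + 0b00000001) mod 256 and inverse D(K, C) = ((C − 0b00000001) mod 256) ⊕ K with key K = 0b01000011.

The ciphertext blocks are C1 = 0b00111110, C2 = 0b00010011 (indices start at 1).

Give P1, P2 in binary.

ECB decryption: P_i = D(K, C_i).
P1: D(K, 0b00111110) = 0b01111110.
P2: D(K, 0b00010011) = 0b01010001.

P1 = 0b01111110, P2 = 0b01010001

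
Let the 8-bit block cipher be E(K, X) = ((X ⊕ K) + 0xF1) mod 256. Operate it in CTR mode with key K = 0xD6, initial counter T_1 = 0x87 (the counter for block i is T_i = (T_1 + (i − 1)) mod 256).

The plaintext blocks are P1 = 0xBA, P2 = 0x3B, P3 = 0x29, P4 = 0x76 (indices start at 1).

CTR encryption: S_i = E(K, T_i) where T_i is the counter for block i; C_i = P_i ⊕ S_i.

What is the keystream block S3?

0x50

C1: T = 0x87, S = E(K, T) = 0x42; 0xBA ⊕ 0x42 = 0xF8.
C2: T = 0x88, S = E(K, T) = 0x4F; 0x3B ⊕ 0x4F = 0x74.
C3: T = 0x89, S = E(K, T) = 0x50; 0x29 ⊕ 0x50 = 0x79.
So S3 = 0x50.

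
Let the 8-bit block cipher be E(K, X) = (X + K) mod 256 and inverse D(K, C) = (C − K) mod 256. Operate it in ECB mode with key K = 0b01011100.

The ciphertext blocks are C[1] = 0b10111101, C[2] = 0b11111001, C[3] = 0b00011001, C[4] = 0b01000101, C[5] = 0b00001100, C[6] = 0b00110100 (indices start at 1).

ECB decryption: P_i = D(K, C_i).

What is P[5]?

P[5] = 0b10110000

P[5]: D(K, 0b00001100) = 0b10110000.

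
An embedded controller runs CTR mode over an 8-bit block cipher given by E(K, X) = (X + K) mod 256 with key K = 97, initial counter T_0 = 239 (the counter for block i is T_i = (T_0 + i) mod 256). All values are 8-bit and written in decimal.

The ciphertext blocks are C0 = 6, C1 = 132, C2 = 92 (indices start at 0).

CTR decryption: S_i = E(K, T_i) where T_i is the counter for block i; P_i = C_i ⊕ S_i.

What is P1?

P1 = 213

P1: T = 240, S = E(K, T) = 81; 132 ⊕ 81 = 213.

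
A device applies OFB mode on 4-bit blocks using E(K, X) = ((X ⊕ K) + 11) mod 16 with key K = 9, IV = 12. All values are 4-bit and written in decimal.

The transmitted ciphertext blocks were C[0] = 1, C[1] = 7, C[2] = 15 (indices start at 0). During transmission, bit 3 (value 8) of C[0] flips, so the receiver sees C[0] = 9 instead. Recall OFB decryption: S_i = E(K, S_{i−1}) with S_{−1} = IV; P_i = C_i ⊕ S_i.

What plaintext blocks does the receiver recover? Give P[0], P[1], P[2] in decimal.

P[0] = 9, P[1] = 3, P[2] = 7

Only C[0] changed, to 9. In OFB, a change in C_i flips the same bit in P_i only; the keystream is unaffected. Decrypting the received ciphertext:
P[0]: S = E(K, 12) = 0; 9 ⊕ 0 = 9.
P[1]: S = E(K, 0) = 4; 7 ⊕ 4 = 3.
P[2]: S = E(K, 4) = 8; 15 ⊕ 8 = 7.
Blocks that differ from the original plaintext: P[0].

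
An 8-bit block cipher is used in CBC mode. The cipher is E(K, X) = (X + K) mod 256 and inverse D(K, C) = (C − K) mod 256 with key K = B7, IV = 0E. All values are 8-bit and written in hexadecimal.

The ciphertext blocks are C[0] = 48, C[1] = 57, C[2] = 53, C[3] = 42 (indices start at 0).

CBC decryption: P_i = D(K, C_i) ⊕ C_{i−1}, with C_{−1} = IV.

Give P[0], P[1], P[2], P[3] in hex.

P[0]: D(K, 48) = 91; 91 ⊕ 0E = 9F.
P[1]: D(K, 57) = A0; A0 ⊕ 48 = E8.
P[2]: D(K, 53) = 9C; 9C ⊕ 57 = CB.
P[3]: D(K, 42) = 8B; 8B ⊕ 53 = D8.

P[0] = 9F, P[1] = E8, P[2] = CB, P[3] = D8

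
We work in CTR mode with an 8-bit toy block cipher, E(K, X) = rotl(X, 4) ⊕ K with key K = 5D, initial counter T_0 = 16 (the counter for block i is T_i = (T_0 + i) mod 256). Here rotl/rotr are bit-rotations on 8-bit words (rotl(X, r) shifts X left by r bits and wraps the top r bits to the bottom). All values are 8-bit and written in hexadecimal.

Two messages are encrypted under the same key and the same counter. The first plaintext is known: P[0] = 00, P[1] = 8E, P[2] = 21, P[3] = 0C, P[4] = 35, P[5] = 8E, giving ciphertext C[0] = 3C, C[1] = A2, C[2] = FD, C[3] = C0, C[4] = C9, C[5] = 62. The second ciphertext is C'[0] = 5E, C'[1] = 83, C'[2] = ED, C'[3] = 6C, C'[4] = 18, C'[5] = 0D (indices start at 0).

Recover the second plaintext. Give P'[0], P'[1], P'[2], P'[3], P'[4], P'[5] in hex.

P'[0] = 62, P'[1] = AF, P'[2] = 31, P'[3] = A0, P'[4] = E4, P'[5] = E1

In CTR with a reused counter, both messages share the same keystream S_i, so C_i ⊕ C'_i = P_i ⊕ P'_i and thus P'_i = P_i ⊕ C_i ⊕ C'_i.
P'[0]: 00 ⊕ 3C ⊕ 5E = 62.
P'[1]: 8E ⊕ A2 ⊕ 83 = AF.
P'[2]: 21 ⊕ FD ⊕ ED = 31.
P'[3]: 0C ⊕ C0 ⊕ 6C = A0.
P'[4]: 35 ⊕ C9 ⊕ 18 = E4.
P'[5]: 8E ⊕ 62 ⊕ 0D = E1.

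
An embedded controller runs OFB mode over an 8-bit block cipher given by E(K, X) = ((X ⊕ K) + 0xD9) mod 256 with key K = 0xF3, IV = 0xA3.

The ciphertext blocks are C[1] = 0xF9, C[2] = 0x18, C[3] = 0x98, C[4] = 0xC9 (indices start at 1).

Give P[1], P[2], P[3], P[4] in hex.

P[1] = 0xD0, P[2] = 0xAB, P[3] = 0x81, P[4] = 0x0A

OFB decryption: S_i = E(K, S_{i−1}) with S_{0} = IV; P_i = C_i ⊕ S_i.
P[1]: S = E(K, 0xA3) = 0x29; 0xF9 ⊕ 0x29 = 0xD0.
P[2]: S = E(K, 0x29) = 0xB3; 0x18 ⊕ 0xB3 = 0xAB.
P[3]: S = E(K, 0xB3) = 0x19; 0x98 ⊕ 0x19 = 0x81.
P[4]: S = E(K, 0x19) = 0xC3; 0xC9 ⊕ 0xC3 = 0x0A.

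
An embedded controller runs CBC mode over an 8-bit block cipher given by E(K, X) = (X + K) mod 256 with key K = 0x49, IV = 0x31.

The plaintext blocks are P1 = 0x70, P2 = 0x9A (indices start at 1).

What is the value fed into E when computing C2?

CBC encryption: C_i = E(K, P_i ⊕ C_{i−1}), with C_{0} = IV.
C1: P1 ⊕ 0x31 = 0x41; E(K, 0x41) = 0x8A.
C2: P2 ⊕ 0x8A = 0x10; E(K, 0x10) = 0x59.
So the input to E for block 2 is 0x10.

0x10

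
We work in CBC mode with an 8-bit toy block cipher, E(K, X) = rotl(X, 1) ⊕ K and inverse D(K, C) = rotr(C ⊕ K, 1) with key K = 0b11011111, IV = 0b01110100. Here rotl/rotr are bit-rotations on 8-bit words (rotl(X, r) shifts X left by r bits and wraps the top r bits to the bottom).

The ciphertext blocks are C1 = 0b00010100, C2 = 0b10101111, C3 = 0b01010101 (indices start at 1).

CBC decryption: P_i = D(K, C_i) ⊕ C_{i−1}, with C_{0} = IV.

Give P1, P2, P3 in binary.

P1 = 0b10010001, P2 = 0b00101100, P3 = 0b11101010

P1: D(K, 0b00010100) = 0b11100101; 0b11100101 ⊕ 0b01110100 = 0b10010001.
P2: D(K, 0b10101111) = 0b00111000; 0b00111000 ⊕ 0b00010100 = 0b00101100.
P3: D(K, 0b01010101) = 0b01000101; 0b01000101 ⊕ 0b10101111 = 0b11101010.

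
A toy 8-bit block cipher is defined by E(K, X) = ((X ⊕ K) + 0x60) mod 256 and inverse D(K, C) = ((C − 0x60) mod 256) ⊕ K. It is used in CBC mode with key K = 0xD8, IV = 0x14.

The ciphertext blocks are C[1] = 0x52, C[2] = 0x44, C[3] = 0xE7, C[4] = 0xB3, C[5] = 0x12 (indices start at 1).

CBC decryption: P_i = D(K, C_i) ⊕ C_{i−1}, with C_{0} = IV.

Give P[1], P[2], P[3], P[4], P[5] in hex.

P[1]: D(K, 0x52) = 0x2A; 0x2A ⊕ 0x14 = 0x3E.
P[2]: D(K, 0x44) = 0x3C; 0x3C ⊕ 0x52 = 0x6E.
P[3]: D(K, 0xE7) = 0x5F; 0x5F ⊕ 0x44 = 0x1B.
P[4]: D(K, 0xB3) = 0x8B; 0x8B ⊕ 0xE7 = 0x6C.
P[5]: D(K, 0x12) = 0x6A; 0x6A ⊕ 0xB3 = 0xD9.

P[1] = 0x3E, P[2] = 0x6E, P[3] = 0x1B, P[4] = 0x6C, P[5] = 0xD9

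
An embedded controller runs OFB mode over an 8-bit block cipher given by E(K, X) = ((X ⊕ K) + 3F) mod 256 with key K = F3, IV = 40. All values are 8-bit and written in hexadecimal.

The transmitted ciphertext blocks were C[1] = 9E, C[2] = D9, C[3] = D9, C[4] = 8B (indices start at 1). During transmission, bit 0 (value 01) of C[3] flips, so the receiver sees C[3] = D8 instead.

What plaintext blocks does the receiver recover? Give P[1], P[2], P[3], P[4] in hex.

OFB decryption: S_i = E(K, S_{i−1}) with S_{0} = IV; P_i = C_i ⊕ S_i.
Only C[3] changed, to D8. In OFB, a change in C_i flips the same bit in P_i only; the keystream is unaffected. Decrypting the received ciphertext:
P[1]: S = E(K, 40) = F2; 9E ⊕ F2 = 6C.
P[2]: S = E(K, F2) = 40; D9 ⊕ 40 = 99.
P[3]: S = E(K, 40) = F2; D8 ⊕ F2 = 2A.
P[4]: S = E(K, F2) = 40; 8B ⊕ 40 = CB.
Blocks that differ from the original plaintext: P[3].

P[1] = 6C, P[2] = 99, P[3] = 2A, P[4] = CB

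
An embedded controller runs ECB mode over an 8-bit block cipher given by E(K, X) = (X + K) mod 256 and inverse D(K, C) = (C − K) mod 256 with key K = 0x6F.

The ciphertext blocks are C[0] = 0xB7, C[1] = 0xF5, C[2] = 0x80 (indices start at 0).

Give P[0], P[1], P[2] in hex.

ECB decryption: P_i = D(K, C_i).
P[0]: D(K, 0xB7) = 0x48.
P[1]: D(K, 0xF5) = 0x86.
P[2]: D(K, 0x80) = 0x11.

P[0] = 0x48, P[1] = 0x86, P[2] = 0x11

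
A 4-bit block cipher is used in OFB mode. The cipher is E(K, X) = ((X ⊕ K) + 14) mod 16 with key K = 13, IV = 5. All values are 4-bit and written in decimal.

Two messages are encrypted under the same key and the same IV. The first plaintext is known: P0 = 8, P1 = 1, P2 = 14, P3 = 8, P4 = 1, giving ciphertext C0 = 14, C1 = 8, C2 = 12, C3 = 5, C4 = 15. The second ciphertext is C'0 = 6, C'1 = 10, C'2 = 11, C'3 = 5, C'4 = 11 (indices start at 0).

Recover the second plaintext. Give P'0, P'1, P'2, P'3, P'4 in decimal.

In OFB with a reused IV, both messages share the same keystream S_i, so C_i ⊕ C'_i = P_i ⊕ P'_i and thus P'_i = P_i ⊕ C_i ⊕ C'_i.
P'0: 8 ⊕ 14 ⊕ 6 = 0.
P'1: 1 ⊕ 8 ⊕ 10 = 3.
P'2: 14 ⊕ 12 ⊕ 11 = 9.
P'3: 8 ⊕ 5 ⊕ 5 = 8.
P'4: 1 ⊕ 15 ⊕ 11 = 5.

P'0 = 0, P'1 = 3, P'2 = 9, P'3 = 8, P'4 = 5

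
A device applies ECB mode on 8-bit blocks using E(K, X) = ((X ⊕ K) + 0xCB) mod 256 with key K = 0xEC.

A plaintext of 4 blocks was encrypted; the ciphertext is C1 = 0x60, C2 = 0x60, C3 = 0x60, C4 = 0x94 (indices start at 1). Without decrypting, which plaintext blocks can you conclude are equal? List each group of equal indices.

ECB encrypts each block independently with the same key, so equal ciphertext blocks imply equal plaintext blocks.
C1 = C2 = C3 = 0x60, so P1 = P2 = P3.

P1 = P2 = P3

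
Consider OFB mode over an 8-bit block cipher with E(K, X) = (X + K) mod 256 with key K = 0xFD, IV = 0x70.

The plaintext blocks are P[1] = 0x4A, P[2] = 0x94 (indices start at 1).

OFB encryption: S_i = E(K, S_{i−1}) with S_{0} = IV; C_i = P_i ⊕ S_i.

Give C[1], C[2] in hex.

C[1]: S = E(K, 0x70) = 0x6D; 0x4A ⊕ 0x6D = 0x27.
C[2]: S = E(K, 0x6D) = 0x6A; 0x94 ⊕ 0x6A = 0xFE.

C[1] = 0x27, C[2] = 0xFE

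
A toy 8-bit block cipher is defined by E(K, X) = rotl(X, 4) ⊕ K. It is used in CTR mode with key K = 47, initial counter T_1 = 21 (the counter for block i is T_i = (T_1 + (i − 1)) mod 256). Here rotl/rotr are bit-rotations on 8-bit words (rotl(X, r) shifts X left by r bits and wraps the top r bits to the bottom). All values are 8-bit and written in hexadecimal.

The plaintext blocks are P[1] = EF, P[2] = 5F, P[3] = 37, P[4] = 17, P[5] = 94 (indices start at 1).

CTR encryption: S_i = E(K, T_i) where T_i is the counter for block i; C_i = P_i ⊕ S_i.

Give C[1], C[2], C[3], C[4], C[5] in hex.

C[1] = BA, C[2] = 3A, C[3] = 42, C[4] = 12, C[5] = 81

C[1]: T = 21, S = E(K, T) = 55; EF ⊕ 55 = BA.
C[2]: T = 22, S = E(K, T) = 65; 5F ⊕ 65 = 3A.
C[3]: T = 23, S = E(K, T) = 75; 37 ⊕ 75 = 42.
C[4]: T = 24, S = E(K, T) = 05; 17 ⊕ 05 = 12.
C[5]: T = 25, S = E(K, T) = 15; 94 ⊕ 15 = 81.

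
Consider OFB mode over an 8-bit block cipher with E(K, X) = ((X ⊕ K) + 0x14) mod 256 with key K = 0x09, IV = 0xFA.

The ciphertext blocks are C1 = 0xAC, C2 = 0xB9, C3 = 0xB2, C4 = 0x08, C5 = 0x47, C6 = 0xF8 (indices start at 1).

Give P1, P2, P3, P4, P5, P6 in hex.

P1 = 0xAB, P2 = 0x9B, P3 = 0x8D, P4 = 0x42, P5 = 0x10, P6 = 0x8A

OFB decryption: S_i = E(K, S_{i−1}) with S_{0} = IV; P_i = C_i ⊕ S_i.
P1: S = E(K, 0xFA) = 0x07; 0xAC ⊕ 0x07 = 0xAB.
P2: S = E(K, 0x07) = 0x22; 0xB9 ⊕ 0x22 = 0x9B.
P3: S = E(K, 0x22) = 0x3F; 0xB2 ⊕ 0x3F = 0x8D.
P4: S = E(K, 0x3F) = 0x4A; 0x08 ⊕ 0x4A = 0x42.
P5: S = E(K, 0x4A) = 0x57; 0x47 ⊕ 0x57 = 0x10.
P6: S = E(K, 0x57) = 0x72; 0xF8 ⊕ 0x72 = 0x8A.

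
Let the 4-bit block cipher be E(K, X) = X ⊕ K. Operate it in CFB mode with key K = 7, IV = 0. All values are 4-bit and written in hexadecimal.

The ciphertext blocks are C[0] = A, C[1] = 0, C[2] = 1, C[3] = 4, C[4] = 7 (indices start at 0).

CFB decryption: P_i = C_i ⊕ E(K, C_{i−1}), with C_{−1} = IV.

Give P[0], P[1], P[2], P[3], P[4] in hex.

P[0]: E(K, 0) = 7; A ⊕ 7 = D.
P[1]: E(K, A) = D; 0 ⊕ D = D.
P[2]: E(K, 0) = 7; 1 ⊕ 7 = 6.
P[3]: E(K, 1) = 6; 4 ⊕ 6 = 2.
P[4]: E(K, 4) = 3; 7 ⊕ 3 = 4.

P[0] = D, P[1] = D, P[2] = 6, P[3] = 2, P[4] = 4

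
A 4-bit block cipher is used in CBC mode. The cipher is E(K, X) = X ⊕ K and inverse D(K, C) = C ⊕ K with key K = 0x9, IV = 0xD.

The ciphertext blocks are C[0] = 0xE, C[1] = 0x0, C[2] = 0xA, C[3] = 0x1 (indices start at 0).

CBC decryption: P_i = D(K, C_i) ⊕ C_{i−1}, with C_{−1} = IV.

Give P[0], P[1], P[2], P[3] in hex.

P[0]: D(K, 0xE) = 0x7; 0x7 ⊕ 0xD = 0xA.
P[1]: D(K, 0x0) = 0x9; 0x9 ⊕ 0xE = 0x7.
P[2]: D(K, 0xA) = 0x3; 0x3 ⊕ 0x0 = 0x3.
P[3]: D(K, 0x1) = 0x8; 0x8 ⊕ 0xA = 0x2.

P[0] = 0xA, P[1] = 0x7, P[2] = 0x3, P[3] = 0x2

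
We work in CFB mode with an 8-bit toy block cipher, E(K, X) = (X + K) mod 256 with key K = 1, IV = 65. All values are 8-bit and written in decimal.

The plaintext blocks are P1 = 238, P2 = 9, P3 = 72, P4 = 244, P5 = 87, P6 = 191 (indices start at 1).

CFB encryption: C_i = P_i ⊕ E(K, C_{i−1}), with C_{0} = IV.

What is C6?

C1: E(K, 65) = 66; 238 ⊕ 66 = 172.
C2: E(K, 172) = 173; 9 ⊕ 173 = 164.
C3: E(K, 164) = 165; 72 ⊕ 165 = 237.
C4: E(K, 237) = 238; 244 ⊕ 238 = 26.
C5: E(K, 26) = 27; 87 ⊕ 27 = 76.
C6: E(K, 76) = 77; 191 ⊕ 77 = 242.

C6 = 242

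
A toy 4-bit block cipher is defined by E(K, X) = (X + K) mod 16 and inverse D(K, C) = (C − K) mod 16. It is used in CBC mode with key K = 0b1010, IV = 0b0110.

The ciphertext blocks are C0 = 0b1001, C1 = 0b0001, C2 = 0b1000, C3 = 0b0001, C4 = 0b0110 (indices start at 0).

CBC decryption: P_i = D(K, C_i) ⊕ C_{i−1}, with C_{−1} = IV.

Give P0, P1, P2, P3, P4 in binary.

P0: D(K, 0b1001) = 0b1111; 0b1111 ⊕ 0b0110 = 0b1001.
P1: D(K, 0b0001) = 0b0111; 0b0111 ⊕ 0b1001 = 0b1110.
P2: D(K, 0b1000) = 0b1110; 0b1110 ⊕ 0b0001 = 0b1111.
P3: D(K, 0b0001) = 0b0111; 0b0111 ⊕ 0b1000 = 0b1111.
P4: D(K, 0b0110) = 0b1100; 0b1100 ⊕ 0b0001 = 0b1101.

P0 = 0b1001, P1 = 0b1110, P2 = 0b1111, P3 = 0b1111, P4 = 0b1101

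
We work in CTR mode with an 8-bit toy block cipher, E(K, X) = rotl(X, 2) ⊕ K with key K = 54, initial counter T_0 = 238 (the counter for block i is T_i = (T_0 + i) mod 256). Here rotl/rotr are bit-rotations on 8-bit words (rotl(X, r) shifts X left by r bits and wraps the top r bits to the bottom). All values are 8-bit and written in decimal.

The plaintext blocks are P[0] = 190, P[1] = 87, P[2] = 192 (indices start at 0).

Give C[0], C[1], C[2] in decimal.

C[0] = 51, C[1] = 222, C[2] = 53

CTR encryption: S_i = E(K, T_i) where T_i is the counter for block i; C_i = P_i ⊕ S_i.
C[0]: T = 238, S = E(K, T) = 141; 190 ⊕ 141 = 51.
C[1]: T = 239, S = E(K, T) = 137; 87 ⊕ 137 = 222.
C[2]: T = 240, S = E(K, T) = 245; 192 ⊕ 245 = 53.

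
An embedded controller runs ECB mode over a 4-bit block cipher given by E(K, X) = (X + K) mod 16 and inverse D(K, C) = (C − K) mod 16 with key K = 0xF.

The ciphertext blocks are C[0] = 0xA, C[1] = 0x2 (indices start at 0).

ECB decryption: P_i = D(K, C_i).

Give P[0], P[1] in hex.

P[0]: D(K, 0xA) = 0xB.
P[1]: D(K, 0x2) = 0x3.

P[0] = 0xB, P[1] = 0x3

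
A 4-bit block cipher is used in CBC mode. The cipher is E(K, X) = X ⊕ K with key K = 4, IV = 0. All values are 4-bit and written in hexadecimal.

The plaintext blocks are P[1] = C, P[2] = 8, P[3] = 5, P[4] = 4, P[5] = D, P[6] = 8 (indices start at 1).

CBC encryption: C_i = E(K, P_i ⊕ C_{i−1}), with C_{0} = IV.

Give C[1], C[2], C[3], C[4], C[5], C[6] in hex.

C[1] = 8, C[2] = 4, C[3] = 5, C[4] = 5, C[5] = C, C[6] = 0

C[1]: P[1] ⊕ 0 = C; E(K, C) = 8.
C[2]: P[2] ⊕ 8 = 0; E(K, 0) = 4.
C[3]: P[3] ⊕ 4 = 1; E(K, 1) = 5.
C[4]: P[4] ⊕ 5 = 1; E(K, 1) = 5.
C[5]: P[5] ⊕ 5 = 8; E(K, 8) = C.
C[6]: P[6] ⊕ C = 4; E(K, 4) = 0.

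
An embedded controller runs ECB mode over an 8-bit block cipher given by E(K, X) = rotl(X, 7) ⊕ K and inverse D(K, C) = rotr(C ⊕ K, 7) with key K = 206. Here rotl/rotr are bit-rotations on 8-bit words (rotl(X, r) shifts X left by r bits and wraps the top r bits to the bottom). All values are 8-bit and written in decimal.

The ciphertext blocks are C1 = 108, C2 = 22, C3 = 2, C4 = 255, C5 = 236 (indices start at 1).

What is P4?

ECB decryption: P_i = D(K, C_i).
P4: D(K, 255) = 98.

P4 = 98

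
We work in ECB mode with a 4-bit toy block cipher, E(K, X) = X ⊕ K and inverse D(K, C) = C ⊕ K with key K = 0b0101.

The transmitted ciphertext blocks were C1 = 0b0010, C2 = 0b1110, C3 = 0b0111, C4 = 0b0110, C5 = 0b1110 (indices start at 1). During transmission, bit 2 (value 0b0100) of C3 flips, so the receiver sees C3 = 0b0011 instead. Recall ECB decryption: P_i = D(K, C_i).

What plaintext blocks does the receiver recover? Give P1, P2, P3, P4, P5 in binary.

Only C3 changed, to 0b0011. In ECB, a change in C_i affects only P_i. Decrypting the received ciphertext:
P1: D(K, 0b0010) = 0b0111.
P2: D(K, 0b1110) = 0b1011.
P3: D(K, 0b0011) = 0b0110.
P4: D(K, 0b0110) = 0b0011.
P5: D(K, 0b1110) = 0b1011.
Blocks that differ from the original plaintext: P3.

P1 = 0b0111, P2 = 0b1011, P3 = 0b0110, P4 = 0b0011, P5 = 0b1011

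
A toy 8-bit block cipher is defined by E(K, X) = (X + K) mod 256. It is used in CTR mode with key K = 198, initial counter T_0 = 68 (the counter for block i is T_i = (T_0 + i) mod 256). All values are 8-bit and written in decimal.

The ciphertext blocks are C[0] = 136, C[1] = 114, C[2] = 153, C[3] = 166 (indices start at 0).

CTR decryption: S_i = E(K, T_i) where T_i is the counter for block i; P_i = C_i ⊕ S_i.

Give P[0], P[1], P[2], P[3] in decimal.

P[0]: T = 68, S = E(K, T) = 10; 136 ⊕ 10 = 130.
P[1]: T = 69, S = E(K, T) = 11; 114 ⊕ 11 = 121.
P[2]: T = 70, S = E(K, T) = 12; 153 ⊕ 12 = 149.
P[3]: T = 71, S = E(K, T) = 13; 166 ⊕ 13 = 171.

P[0] = 130, P[1] = 121, P[2] = 149, P[3] = 171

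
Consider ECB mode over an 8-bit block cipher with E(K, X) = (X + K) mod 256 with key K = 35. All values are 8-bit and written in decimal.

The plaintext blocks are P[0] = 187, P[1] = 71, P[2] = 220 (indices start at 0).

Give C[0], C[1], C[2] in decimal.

C[0] = 222, C[1] = 106, C[2] = 255

ECB encryption: C_i = E(K, P_i).
C[0]: E(K, 187) = 222.
C[1]: E(K, 71) = 106.
C[2]: E(K, 220) = 255.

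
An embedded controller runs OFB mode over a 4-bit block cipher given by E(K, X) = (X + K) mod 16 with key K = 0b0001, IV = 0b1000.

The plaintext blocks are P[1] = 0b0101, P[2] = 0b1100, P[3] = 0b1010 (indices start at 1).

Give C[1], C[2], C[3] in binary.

C[1] = 0b1100, C[2] = 0b0110, C[3] = 0b0001

OFB encryption: S_i = E(K, S_{i−1}) with S_{0} = IV; C_i = P_i ⊕ S_i.
C[1]: S = E(K, 0b1000) = 0b1001; 0b0101 ⊕ 0b1001 = 0b1100.
C[2]: S = E(K, 0b1001) = 0b1010; 0b1100 ⊕ 0b1010 = 0b0110.
C[3]: S = E(K, 0b1010) = 0b1011; 0b1010 ⊕ 0b1011 = 0b0001.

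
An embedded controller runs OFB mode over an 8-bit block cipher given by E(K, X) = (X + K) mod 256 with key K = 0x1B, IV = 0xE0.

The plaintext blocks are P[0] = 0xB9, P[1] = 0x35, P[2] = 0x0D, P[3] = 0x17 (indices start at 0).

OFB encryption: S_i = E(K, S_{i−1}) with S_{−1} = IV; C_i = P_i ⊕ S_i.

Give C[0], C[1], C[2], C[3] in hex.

C[0]: S = E(K, 0xE0) = 0xFB; 0xB9 ⊕ 0xFB = 0x42.
C[1]: S = E(K, 0xFB) = 0x16; 0x35 ⊕ 0x16 = 0x23.
C[2]: S = E(K, 0x16) = 0x31; 0x0D ⊕ 0x31 = 0x3C.
C[3]: S = E(K, 0x31) = 0x4C; 0x17 ⊕ 0x4C = 0x5B.

C[0] = 0x42, C[1] = 0x23, C[2] = 0x3C, C[3] = 0x5B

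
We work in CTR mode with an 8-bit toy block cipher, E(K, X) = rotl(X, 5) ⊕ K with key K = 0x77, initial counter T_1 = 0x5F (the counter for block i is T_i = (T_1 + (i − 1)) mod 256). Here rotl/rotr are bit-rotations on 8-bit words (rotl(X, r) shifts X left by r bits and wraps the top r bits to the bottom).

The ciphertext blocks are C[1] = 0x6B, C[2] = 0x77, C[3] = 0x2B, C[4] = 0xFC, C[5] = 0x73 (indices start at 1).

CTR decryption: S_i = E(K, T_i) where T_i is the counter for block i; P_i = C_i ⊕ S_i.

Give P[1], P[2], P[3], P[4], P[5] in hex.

P[1]: T = 0x5F, S = E(K, T) = 0x9C; 0x6B ⊕ 0x9C = 0xF7.
P[2]: T = 0x60, S = E(K, T) = 0x7B; 0x77 ⊕ 0x7B = 0x0C.
P[3]: T = 0x61, S = E(K, T) = 0x5B; 0x2B ⊕ 0x5B = 0x70.
P[4]: T = 0x62, S = E(K, T) = 0x3B; 0xFC ⊕ 0x3B = 0xC7.
P[5]: T = 0x63, S = E(K, T) = 0x1B; 0x73 ⊕ 0x1B = 0x68.

P[1] = 0xF7, P[2] = 0x0C, P[3] = 0x70, P[4] = 0xC7, P[5] = 0x68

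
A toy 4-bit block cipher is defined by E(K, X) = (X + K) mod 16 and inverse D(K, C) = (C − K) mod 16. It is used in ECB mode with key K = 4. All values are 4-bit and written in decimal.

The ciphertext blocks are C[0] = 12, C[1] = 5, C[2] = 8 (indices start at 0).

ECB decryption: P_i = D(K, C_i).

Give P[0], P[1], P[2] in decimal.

P[0]: D(K, 12) = 8.
P[1]: D(K, 5) = 1.
P[2]: D(K, 8) = 4.

P[0] = 8, P[1] = 1, P[2] = 4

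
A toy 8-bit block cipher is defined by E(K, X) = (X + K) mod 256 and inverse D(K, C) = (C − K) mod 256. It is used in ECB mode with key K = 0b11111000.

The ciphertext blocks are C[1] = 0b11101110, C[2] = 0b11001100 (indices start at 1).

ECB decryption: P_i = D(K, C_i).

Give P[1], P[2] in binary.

P[1] = 0b11110110, P[2] = 0b11010100

P[1]: D(K, 0b11101110) = 0b11110110.
P[2]: D(K, 0b11001100) = 0b11010100.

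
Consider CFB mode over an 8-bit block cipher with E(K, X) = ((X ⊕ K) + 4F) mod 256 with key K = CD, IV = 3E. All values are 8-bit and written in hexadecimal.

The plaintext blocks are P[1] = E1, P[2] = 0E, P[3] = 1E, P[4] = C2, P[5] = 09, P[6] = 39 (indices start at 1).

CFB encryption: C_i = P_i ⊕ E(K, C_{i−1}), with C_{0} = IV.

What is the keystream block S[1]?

42

C[1]: E(K, 3E) = 42; E1 ⊕ 42 = A3.
So S[1] = 42.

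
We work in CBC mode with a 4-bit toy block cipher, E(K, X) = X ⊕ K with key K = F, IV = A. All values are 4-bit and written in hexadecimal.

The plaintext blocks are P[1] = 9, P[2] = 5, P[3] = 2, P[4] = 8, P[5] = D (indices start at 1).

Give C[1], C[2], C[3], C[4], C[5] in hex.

C[1] = C, C[2] = 6, C[3] = B, C[4] = C, C[5] = E

CBC encryption: C_i = E(K, P_i ⊕ C_{i−1}), with C_{0} = IV.
C[1]: P[1] ⊕ A = 3; E(K, 3) = C.
C[2]: P[2] ⊕ C = 9; E(K, 9) = 6.
C[3]: P[3] ⊕ 6 = 4; E(K, 4) = B.
C[4]: P[4] ⊕ B = 3; E(K, 3) = C.
C[5]: P[5] ⊕ C = 1; E(K, 1) = E.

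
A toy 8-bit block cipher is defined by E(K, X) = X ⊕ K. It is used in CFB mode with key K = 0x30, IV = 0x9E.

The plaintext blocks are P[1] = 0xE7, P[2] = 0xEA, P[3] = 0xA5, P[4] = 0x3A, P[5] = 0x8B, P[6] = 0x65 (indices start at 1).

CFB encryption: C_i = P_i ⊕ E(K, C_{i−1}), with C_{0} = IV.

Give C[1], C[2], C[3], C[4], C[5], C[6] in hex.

C[1] = 0x49, C[2] = 0x93, C[3] = 0x06, C[4] = 0x0C, C[5] = 0xB7, C[6] = 0xE2

C[1]: E(K, 0x9E) = 0xAE; 0xE7 ⊕ 0xAE = 0x49.
C[2]: E(K, 0x49) = 0x79; 0xEA ⊕ 0x79 = 0x93.
C[3]: E(K, 0x93) = 0xA3; 0xA5 ⊕ 0xA3 = 0x06.
C[4]: E(K, 0x06) = 0x36; 0x3A ⊕ 0x36 = 0x0C.
C[5]: E(K, 0x0C) = 0x3C; 0x8B ⊕ 0x3C = 0xB7.
C[6]: E(K, 0xB7) = 0x87; 0x65 ⊕ 0x87 = 0xE2.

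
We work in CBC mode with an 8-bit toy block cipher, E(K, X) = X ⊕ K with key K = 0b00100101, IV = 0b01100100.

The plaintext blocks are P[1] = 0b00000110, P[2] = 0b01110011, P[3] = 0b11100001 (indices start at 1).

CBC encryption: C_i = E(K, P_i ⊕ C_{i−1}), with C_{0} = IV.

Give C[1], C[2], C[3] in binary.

C[1]: P[1] ⊕ 0b01100100 = 0b01100010; E(K, 0b01100010) = 0b01000111.
C[2]: P[2] ⊕ 0b01000111 = 0b00110100; E(K, 0b00110100) = 0b00010001.
C[3]: P[3] ⊕ 0b00010001 = 0b11110000; E(K, 0b11110000) = 0b11010101.

C[1] = 0b01000111, C[2] = 0b00010001, C[3] = 0b11010101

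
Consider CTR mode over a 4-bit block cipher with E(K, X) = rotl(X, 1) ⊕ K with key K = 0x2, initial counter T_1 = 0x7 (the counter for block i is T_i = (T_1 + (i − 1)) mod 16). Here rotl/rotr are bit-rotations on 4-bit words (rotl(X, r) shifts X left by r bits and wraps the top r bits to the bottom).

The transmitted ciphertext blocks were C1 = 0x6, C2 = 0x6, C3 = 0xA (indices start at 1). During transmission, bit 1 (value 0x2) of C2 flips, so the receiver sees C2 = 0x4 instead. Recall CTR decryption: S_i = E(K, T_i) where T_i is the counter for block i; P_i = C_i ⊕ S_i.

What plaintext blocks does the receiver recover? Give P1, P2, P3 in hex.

Only C2 changed, to 0x4. In CTR, a change in C_i flips the same bit in P_i only; the keystream is unaffected. Decrypting the received ciphertext:
P1: T = 0x7, S = E(K, T) = 0xC; 0x6 ⊕ 0xC = 0xA.
P2: T = 0x8, S = E(K, T) = 0x3; 0x4 ⊕ 0x3 = 0x7.
P3: T = 0x9, S = E(K, T) = 0x1; 0xA ⊕ 0x1 = 0xB.
Blocks that differ from the original plaintext: P2.

P1 = 0xA, P2 = 0x7, P3 = 0xB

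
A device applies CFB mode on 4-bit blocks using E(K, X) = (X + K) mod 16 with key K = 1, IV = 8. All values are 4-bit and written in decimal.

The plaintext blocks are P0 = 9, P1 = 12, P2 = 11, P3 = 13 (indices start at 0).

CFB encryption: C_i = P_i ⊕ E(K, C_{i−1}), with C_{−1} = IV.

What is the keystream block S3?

6

C0: E(K, 8) = 9; 9 ⊕ 9 = 0.
C1: E(K, 0) = 1; 12 ⊕ 1 = 13.
C2: E(K, 13) = 14; 11 ⊕ 14 = 5.
C3: E(K, 5) = 6; 13 ⊕ 6 = 11.
So S3 = 6.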